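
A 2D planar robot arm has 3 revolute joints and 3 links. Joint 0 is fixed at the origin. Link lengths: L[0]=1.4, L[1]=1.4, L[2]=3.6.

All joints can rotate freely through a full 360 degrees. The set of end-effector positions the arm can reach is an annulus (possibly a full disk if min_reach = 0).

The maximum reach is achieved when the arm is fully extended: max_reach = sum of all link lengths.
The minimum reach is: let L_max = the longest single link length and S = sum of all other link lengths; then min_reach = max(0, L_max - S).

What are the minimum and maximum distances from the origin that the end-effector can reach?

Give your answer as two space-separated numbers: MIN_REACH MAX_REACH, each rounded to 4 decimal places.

Answer: 0.8000 6.4000

Derivation:
Link lengths: [1.4, 1.4, 3.6]
max_reach = 1.4 + 1.4 + 3.6 = 6.4
L_max = max([1.4, 1.4, 3.6]) = 3.6
S (sum of others) = 6.4 - 3.6 = 2.8
min_reach = max(0, 3.6 - 2.8) = max(0, 0.8) = 0.8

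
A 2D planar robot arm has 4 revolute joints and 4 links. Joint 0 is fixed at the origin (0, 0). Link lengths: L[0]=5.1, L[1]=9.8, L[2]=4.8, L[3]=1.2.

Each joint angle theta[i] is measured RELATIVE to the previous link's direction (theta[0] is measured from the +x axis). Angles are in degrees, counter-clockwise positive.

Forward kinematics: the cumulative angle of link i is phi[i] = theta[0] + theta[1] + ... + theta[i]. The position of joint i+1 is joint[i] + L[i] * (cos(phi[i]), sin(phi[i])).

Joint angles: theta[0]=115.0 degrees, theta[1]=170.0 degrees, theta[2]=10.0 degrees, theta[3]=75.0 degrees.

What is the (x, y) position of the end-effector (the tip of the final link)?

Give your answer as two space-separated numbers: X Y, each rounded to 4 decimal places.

Answer: 3.5914 -8.9858

Derivation:
joint[0] = (0.0000, 0.0000)  (base)
link 0: phi[0] = 115 = 115 deg
  cos(115 deg) = -0.4226, sin(115 deg) = 0.9063
  joint[1] = (0.0000, 0.0000) + 5.1 * (-0.4226, 0.9063) = (0.0000 + -2.1554, 0.0000 + 4.6222) = (-2.1554, 4.6222)
link 1: phi[1] = 115 + 170 = 285 deg
  cos(285 deg) = 0.2588, sin(285 deg) = -0.9659
  joint[2] = (-2.1554, 4.6222) + 9.8 * (0.2588, -0.9659) = (-2.1554 + 2.5364, 4.6222 + -9.4661) = (0.3811, -4.8439)
link 2: phi[2] = 115 + 170 + 10 = 295 deg
  cos(295 deg) = 0.4226, sin(295 deg) = -0.9063
  joint[3] = (0.3811, -4.8439) + 4.8 * (0.4226, -0.9063) = (0.3811 + 2.0286, -4.8439 + -4.3503) = (2.4096, -9.1942)
link 3: phi[3] = 115 + 170 + 10 + 75 = 370 deg
  cos(370 deg) = 0.9848, sin(370 deg) = 0.1736
  joint[4] = (2.4096, -9.1942) + 1.2 * (0.9848, 0.1736) = (2.4096 + 1.1818, -9.1942 + 0.2084) = (3.5914, -8.9858)
End effector: (3.5914, -8.9858)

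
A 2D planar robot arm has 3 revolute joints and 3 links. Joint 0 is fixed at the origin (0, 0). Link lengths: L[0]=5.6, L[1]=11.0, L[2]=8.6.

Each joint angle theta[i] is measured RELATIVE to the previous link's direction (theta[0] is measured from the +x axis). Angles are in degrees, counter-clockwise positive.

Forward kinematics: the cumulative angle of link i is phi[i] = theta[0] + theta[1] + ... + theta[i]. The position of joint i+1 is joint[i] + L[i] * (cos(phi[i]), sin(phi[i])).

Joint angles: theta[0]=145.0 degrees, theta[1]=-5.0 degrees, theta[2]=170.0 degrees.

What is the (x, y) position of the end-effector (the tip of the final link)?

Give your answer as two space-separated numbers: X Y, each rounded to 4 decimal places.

Answer: -7.4858 3.6947

Derivation:
joint[0] = (0.0000, 0.0000)  (base)
link 0: phi[0] = 145 = 145 deg
  cos(145 deg) = -0.8192, sin(145 deg) = 0.5736
  joint[1] = (0.0000, 0.0000) + 5.6 * (-0.8192, 0.5736) = (0.0000 + -4.5873, 0.0000 + 3.2120) = (-4.5873, 3.2120)
link 1: phi[1] = 145 + -5 = 140 deg
  cos(140 deg) = -0.7660, sin(140 deg) = 0.6428
  joint[2] = (-4.5873, 3.2120) + 11 * (-0.7660, 0.6428) = (-4.5873 + -8.4265, 3.2120 + 7.0707) = (-13.0137, 10.2827)
link 2: phi[2] = 145 + -5 + 170 = 310 deg
  cos(310 deg) = 0.6428, sin(310 deg) = -0.7660
  joint[3] = (-13.0137, 10.2827) + 8.6 * (0.6428, -0.7660) = (-13.0137 + 5.5280, 10.2827 + -6.5880) = (-7.4858, 3.6947)
End effector: (-7.4858, 3.6947)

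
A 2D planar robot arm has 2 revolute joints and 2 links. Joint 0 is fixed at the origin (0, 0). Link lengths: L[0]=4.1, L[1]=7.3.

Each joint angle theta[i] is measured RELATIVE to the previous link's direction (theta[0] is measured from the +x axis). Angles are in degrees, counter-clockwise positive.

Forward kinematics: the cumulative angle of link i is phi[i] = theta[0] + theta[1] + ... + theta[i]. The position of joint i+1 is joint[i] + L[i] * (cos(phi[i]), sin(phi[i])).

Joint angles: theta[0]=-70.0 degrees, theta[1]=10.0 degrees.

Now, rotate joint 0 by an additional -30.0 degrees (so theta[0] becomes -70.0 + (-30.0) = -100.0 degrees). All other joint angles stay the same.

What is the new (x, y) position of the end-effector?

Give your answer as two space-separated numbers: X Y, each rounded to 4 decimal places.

joint[0] = (0.0000, 0.0000)  (base)
link 0: phi[0] = -100 = -100 deg
  cos(-100 deg) = -0.1736, sin(-100 deg) = -0.9848
  joint[1] = (0.0000, 0.0000) + 4.1 * (-0.1736, -0.9848) = (0.0000 + -0.7120, 0.0000 + -4.0377) = (-0.7120, -4.0377)
link 1: phi[1] = -100 + 10 = -90 deg
  cos(-90 deg) = 0.0000, sin(-90 deg) = -1.0000
  joint[2] = (-0.7120, -4.0377) + 7.3 * (0.0000, -1.0000) = (-0.7120 + 0.0000, -4.0377 + -7.3000) = (-0.7120, -11.3377)
End effector: (-0.7120, -11.3377)

Answer: -0.7120 -11.3377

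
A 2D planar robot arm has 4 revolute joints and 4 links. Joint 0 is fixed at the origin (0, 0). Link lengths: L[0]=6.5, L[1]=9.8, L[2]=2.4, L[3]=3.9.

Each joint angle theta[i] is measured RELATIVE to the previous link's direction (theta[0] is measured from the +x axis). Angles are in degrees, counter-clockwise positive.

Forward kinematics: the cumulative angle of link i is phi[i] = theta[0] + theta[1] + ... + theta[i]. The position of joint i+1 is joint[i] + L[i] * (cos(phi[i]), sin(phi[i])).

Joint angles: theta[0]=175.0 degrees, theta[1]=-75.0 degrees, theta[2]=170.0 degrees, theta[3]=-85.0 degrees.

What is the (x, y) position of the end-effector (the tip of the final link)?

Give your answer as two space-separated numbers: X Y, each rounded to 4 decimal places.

Answer: -12.0622 7.4777

Derivation:
joint[0] = (0.0000, 0.0000)  (base)
link 0: phi[0] = 175 = 175 deg
  cos(175 deg) = -0.9962, sin(175 deg) = 0.0872
  joint[1] = (0.0000, 0.0000) + 6.5 * (-0.9962, 0.0872) = (0.0000 + -6.4753, 0.0000 + 0.5665) = (-6.4753, 0.5665)
link 1: phi[1] = 175 + -75 = 100 deg
  cos(100 deg) = -0.1736, sin(100 deg) = 0.9848
  joint[2] = (-6.4753, 0.5665) + 9.8 * (-0.1736, 0.9848) = (-6.4753 + -1.7018, 0.5665 + 9.6511) = (-8.1770, 10.2176)
link 2: phi[2] = 175 + -75 + 170 = 270 deg
  cos(270 deg) = -0.0000, sin(270 deg) = -1.0000
  joint[3] = (-8.1770, 10.2176) + 2.4 * (-0.0000, -1.0000) = (-8.1770 + -0.0000, 10.2176 + -2.4000) = (-8.1770, 7.8176)
link 3: phi[3] = 175 + -75 + 170 + -85 = 185 deg
  cos(185 deg) = -0.9962, sin(185 deg) = -0.0872
  joint[4] = (-8.1770, 7.8176) + 3.9 * (-0.9962, -0.0872) = (-8.1770 + -3.8852, 7.8176 + -0.3399) = (-12.0622, 7.4777)
End effector: (-12.0622, 7.4777)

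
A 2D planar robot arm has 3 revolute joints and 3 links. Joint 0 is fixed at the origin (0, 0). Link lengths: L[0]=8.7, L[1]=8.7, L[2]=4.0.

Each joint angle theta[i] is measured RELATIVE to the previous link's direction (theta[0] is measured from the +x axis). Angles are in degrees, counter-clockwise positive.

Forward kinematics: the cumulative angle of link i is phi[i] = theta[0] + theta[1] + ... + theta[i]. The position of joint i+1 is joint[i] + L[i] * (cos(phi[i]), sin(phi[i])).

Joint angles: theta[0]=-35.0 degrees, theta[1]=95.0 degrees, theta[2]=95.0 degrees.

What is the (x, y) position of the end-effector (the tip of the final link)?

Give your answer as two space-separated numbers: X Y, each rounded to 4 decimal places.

joint[0] = (0.0000, 0.0000)  (base)
link 0: phi[0] = -35 = -35 deg
  cos(-35 deg) = 0.8192, sin(-35 deg) = -0.5736
  joint[1] = (0.0000, 0.0000) + 8.7 * (0.8192, -0.5736) = (0.0000 + 7.1266, 0.0000 + -4.9901) = (7.1266, -4.9901)
link 1: phi[1] = -35 + 95 = 60 deg
  cos(60 deg) = 0.5000, sin(60 deg) = 0.8660
  joint[2] = (7.1266, -4.9901) + 8.7 * (0.5000, 0.8660) = (7.1266 + 4.3500, -4.9901 + 7.5344) = (11.4766, 2.5443)
link 2: phi[2] = -35 + 95 + 95 = 155 deg
  cos(155 deg) = -0.9063, sin(155 deg) = 0.4226
  joint[3] = (11.4766, 2.5443) + 4 * (-0.9063, 0.4226) = (11.4766 + -3.6252, 2.5443 + 1.6905) = (7.8514, 4.2348)
End effector: (7.8514, 4.2348)

Answer: 7.8514 4.2348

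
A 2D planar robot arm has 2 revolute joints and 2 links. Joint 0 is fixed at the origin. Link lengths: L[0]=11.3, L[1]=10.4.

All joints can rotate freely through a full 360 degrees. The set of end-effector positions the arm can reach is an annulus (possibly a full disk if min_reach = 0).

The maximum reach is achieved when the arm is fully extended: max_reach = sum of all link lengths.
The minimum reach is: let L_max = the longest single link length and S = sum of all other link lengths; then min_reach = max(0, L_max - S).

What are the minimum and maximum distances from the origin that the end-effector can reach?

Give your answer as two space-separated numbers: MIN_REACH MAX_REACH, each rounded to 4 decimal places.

Answer: 0.9000 21.7000

Derivation:
Link lengths: [11.3, 10.4]
max_reach = 11.3 + 10.4 = 21.7
L_max = max([11.3, 10.4]) = 11.3
S (sum of others) = 21.7 - 11.3 = 10.4
min_reach = max(0, 11.3 - 10.4) = max(0, 0.9) = 0.9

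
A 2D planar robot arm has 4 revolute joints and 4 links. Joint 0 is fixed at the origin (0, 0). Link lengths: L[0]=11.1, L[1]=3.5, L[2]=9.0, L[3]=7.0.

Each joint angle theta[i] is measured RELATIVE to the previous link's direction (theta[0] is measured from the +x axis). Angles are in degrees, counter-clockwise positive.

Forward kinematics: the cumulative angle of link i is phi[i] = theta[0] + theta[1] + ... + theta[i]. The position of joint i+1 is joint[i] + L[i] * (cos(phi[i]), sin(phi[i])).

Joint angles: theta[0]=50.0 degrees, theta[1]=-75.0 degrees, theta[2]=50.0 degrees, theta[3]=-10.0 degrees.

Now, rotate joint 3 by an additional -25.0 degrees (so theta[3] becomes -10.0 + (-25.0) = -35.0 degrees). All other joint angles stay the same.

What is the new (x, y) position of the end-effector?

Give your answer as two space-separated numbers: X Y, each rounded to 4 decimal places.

joint[0] = (0.0000, 0.0000)  (base)
link 0: phi[0] = 50 = 50 deg
  cos(50 deg) = 0.6428, sin(50 deg) = 0.7660
  joint[1] = (0.0000, 0.0000) + 11.1 * (0.6428, 0.7660) = (0.0000 + 7.1349, 0.0000 + 8.5031) = (7.1349, 8.5031)
link 1: phi[1] = 50 + -75 = -25 deg
  cos(-25 deg) = 0.9063, sin(-25 deg) = -0.4226
  joint[2] = (7.1349, 8.5031) + 3.5 * (0.9063, -0.4226) = (7.1349 + 3.1721, 8.5031 + -1.4792) = (10.3070, 7.0239)
link 2: phi[2] = 50 + -75 + 50 = 25 deg
  cos(25 deg) = 0.9063, sin(25 deg) = 0.4226
  joint[3] = (10.3070, 7.0239) + 9 * (0.9063, 0.4226) = (10.3070 + 8.1568, 7.0239 + 3.8036) = (18.4638, 10.8275)
link 3: phi[3] = 50 + -75 + 50 + -35 = -10 deg
  cos(-10 deg) = 0.9848, sin(-10 deg) = -0.1736
  joint[4] = (18.4638, 10.8275) + 7 * (0.9848, -0.1736) = (18.4638 + 6.8937, 10.8275 + -1.2155) = (25.3574, 9.6120)
End effector: (25.3574, 9.6120)

Answer: 25.3574 9.6120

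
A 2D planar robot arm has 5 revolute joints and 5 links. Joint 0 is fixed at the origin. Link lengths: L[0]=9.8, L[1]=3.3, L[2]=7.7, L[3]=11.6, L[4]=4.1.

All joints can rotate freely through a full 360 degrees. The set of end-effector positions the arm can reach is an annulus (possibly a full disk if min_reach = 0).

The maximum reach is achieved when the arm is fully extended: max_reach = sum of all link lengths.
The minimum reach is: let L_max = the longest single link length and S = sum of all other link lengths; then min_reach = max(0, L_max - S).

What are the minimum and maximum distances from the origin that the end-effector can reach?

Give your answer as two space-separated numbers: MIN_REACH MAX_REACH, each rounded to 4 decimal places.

Answer: 0.0000 36.5000

Derivation:
Link lengths: [9.8, 3.3, 7.7, 11.6, 4.1]
max_reach = 9.8 + 3.3 + 7.7 + 11.6 + 4.1 = 36.5
L_max = max([9.8, 3.3, 7.7, 11.6, 4.1]) = 11.6
S (sum of others) = 36.5 - 11.6 = 24.9
min_reach = max(0, 11.6 - 24.9) = max(0, -13.3) = 0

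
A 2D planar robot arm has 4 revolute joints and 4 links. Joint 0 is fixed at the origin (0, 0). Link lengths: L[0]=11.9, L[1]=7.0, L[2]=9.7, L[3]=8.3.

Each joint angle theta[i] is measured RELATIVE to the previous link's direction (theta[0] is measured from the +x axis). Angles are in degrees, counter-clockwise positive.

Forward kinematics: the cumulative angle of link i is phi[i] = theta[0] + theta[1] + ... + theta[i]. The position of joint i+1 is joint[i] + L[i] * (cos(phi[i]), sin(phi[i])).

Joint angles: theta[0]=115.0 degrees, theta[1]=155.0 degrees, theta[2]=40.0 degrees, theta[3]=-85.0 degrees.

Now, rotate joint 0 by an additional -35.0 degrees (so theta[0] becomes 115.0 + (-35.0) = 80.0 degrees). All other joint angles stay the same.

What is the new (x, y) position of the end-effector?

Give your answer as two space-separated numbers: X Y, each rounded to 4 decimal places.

joint[0] = (0.0000, 0.0000)  (base)
link 0: phi[0] = 80 = 80 deg
  cos(80 deg) = 0.1736, sin(80 deg) = 0.9848
  joint[1] = (0.0000, 0.0000) + 11.9 * (0.1736, 0.9848) = (0.0000 + 2.0664, 0.0000 + 11.7192) = (2.0664, 11.7192)
link 1: phi[1] = 80 + 155 = 235 deg
  cos(235 deg) = -0.5736, sin(235 deg) = -0.8192
  joint[2] = (2.0664, 11.7192) + 7 * (-0.5736, -0.8192) = (2.0664 + -4.0150, 11.7192 + -5.7341) = (-1.9486, 5.9851)
link 2: phi[2] = 80 + 155 + 40 = 275 deg
  cos(275 deg) = 0.0872, sin(275 deg) = -0.9962
  joint[3] = (-1.9486, 5.9851) + 9.7 * (0.0872, -0.9962) = (-1.9486 + 0.8454, 5.9851 + -9.6631) = (-1.1032, -3.6779)
link 3: phi[3] = 80 + 155 + 40 + -85 = 190 deg
  cos(190 deg) = -0.9848, sin(190 deg) = -0.1736
  joint[4] = (-1.1032, -3.6779) + 8.3 * (-0.9848, -0.1736) = (-1.1032 + -8.1739, -3.6779 + -1.4413) = (-9.2771, -5.1192)
End effector: (-9.2771, -5.1192)

Answer: -9.2771 -5.1192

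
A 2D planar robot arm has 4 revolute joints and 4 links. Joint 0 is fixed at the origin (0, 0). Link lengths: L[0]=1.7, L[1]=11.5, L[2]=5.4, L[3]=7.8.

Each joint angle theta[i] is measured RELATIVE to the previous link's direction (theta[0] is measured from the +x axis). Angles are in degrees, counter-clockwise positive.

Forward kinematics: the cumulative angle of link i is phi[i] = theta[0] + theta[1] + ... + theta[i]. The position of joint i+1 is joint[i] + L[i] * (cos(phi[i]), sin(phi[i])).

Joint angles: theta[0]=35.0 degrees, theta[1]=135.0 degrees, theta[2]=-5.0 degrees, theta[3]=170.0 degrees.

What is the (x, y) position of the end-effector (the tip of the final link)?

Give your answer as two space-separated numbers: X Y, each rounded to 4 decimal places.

joint[0] = (0.0000, 0.0000)  (base)
link 0: phi[0] = 35 = 35 deg
  cos(35 deg) = 0.8192, sin(35 deg) = 0.5736
  joint[1] = (0.0000, 0.0000) + 1.7 * (0.8192, 0.5736) = (0.0000 + 1.3926, 0.0000 + 0.9751) = (1.3926, 0.9751)
link 1: phi[1] = 35 + 135 = 170 deg
  cos(170 deg) = -0.9848, sin(170 deg) = 0.1736
  joint[2] = (1.3926, 0.9751) + 11.5 * (-0.9848, 0.1736) = (1.3926 + -11.3253, 0.9751 + 1.9970) = (-9.9327, 2.9720)
link 2: phi[2] = 35 + 135 + -5 = 165 deg
  cos(165 deg) = -0.9659, sin(165 deg) = 0.2588
  joint[3] = (-9.9327, 2.9720) + 5.4 * (-0.9659, 0.2588) = (-9.9327 + -5.2160, 2.9720 + 1.3976) = (-15.1487, 4.3697)
link 3: phi[3] = 35 + 135 + -5 + 170 = 335 deg
  cos(335 deg) = 0.9063, sin(335 deg) = -0.4226
  joint[4] = (-15.1487, 4.3697) + 7.8 * (0.9063, -0.4226) = (-15.1487 + 7.0692, 4.3697 + -3.2964) = (-8.0795, 1.0732)
End effector: (-8.0795, 1.0732)

Answer: -8.0795 1.0732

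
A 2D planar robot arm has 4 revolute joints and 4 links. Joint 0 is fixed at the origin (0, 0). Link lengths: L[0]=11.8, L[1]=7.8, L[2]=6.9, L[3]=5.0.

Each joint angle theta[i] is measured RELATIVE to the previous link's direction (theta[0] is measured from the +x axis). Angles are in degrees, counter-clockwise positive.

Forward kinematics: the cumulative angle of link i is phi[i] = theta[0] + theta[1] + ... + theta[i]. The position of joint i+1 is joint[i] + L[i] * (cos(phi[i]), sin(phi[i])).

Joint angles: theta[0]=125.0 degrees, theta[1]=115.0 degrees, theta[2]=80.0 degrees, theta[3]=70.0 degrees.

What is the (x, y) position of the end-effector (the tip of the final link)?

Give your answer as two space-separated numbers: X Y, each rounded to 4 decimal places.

joint[0] = (0.0000, 0.0000)  (base)
link 0: phi[0] = 125 = 125 deg
  cos(125 deg) = -0.5736, sin(125 deg) = 0.8192
  joint[1] = (0.0000, 0.0000) + 11.8 * (-0.5736, 0.8192) = (0.0000 + -6.7682, 0.0000 + 9.6660) = (-6.7682, 9.6660)
link 1: phi[1] = 125 + 115 = 240 deg
  cos(240 deg) = -0.5000, sin(240 deg) = -0.8660
  joint[2] = (-6.7682, 9.6660) + 7.8 * (-0.5000, -0.8660) = (-6.7682 + -3.9000, 9.6660 + -6.7550) = (-10.6682, 2.9110)
link 2: phi[2] = 125 + 115 + 80 = 320 deg
  cos(320 deg) = 0.7660, sin(320 deg) = -0.6428
  joint[3] = (-10.6682, 2.9110) + 6.9 * (0.7660, -0.6428) = (-10.6682 + 5.2857, 2.9110 + -4.4352) = (-5.3825, -1.5242)
link 3: phi[3] = 125 + 115 + 80 + 70 = 390 deg
  cos(390 deg) = 0.8660, sin(390 deg) = 0.5000
  joint[4] = (-5.3825, -1.5242) + 5 * (0.8660, 0.5000) = (-5.3825 + 4.3301, -1.5242 + 2.5000) = (-1.0524, 0.9758)
End effector: (-1.0524, 0.9758)

Answer: -1.0524 0.9758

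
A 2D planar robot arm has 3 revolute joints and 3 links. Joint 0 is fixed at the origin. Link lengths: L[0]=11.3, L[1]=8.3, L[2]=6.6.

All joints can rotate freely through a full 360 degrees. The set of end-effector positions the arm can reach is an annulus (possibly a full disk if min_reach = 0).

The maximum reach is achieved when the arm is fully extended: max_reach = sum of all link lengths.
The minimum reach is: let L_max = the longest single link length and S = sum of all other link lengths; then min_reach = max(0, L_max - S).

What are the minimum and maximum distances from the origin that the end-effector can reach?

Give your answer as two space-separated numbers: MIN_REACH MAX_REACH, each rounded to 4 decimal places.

Link lengths: [11.3, 8.3, 6.6]
max_reach = 11.3 + 8.3 + 6.6 = 26.2
L_max = max([11.3, 8.3, 6.6]) = 11.3
S (sum of others) = 26.2 - 11.3 = 14.9
min_reach = max(0, 11.3 - 14.9) = max(0, -3.6) = 0

Answer: 0.0000 26.2000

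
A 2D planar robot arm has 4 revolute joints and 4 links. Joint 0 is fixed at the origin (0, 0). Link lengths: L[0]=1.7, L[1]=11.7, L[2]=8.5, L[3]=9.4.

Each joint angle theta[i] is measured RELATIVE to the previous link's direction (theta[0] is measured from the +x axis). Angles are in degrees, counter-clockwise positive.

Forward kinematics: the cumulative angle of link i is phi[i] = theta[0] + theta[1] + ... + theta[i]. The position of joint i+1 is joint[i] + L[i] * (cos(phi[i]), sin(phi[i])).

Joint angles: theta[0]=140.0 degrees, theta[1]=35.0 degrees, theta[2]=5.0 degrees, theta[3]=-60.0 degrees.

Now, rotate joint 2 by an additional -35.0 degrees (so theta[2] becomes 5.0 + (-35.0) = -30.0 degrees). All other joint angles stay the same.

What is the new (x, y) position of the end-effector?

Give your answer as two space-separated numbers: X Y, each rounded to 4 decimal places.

Answer: -19.1013 16.3521

Derivation:
joint[0] = (0.0000, 0.0000)  (base)
link 0: phi[0] = 140 = 140 deg
  cos(140 deg) = -0.7660, sin(140 deg) = 0.6428
  joint[1] = (0.0000, 0.0000) + 1.7 * (-0.7660, 0.6428) = (0.0000 + -1.3023, 0.0000 + 1.0927) = (-1.3023, 1.0927)
link 1: phi[1] = 140 + 35 = 175 deg
  cos(175 deg) = -0.9962, sin(175 deg) = 0.0872
  joint[2] = (-1.3023, 1.0927) + 11.7 * (-0.9962, 0.0872) = (-1.3023 + -11.6555, 1.0927 + 1.0197) = (-12.9578, 2.1125)
link 2: phi[2] = 140 + 35 + -30 = 145 deg
  cos(145 deg) = -0.8192, sin(145 deg) = 0.5736
  joint[3] = (-12.9578, 2.1125) + 8.5 * (-0.8192, 0.5736) = (-12.9578 + -6.9628, 2.1125 + 4.8754) = (-19.9205, 6.9879)
link 3: phi[3] = 140 + 35 + -30 + -60 = 85 deg
  cos(85 deg) = 0.0872, sin(85 deg) = 0.9962
  joint[4] = (-19.9205, 6.9879) + 9.4 * (0.0872, 0.9962) = (-19.9205 + 0.8193, 6.9879 + 9.3642) = (-19.1013, 16.3521)
End effector: (-19.1013, 16.3521)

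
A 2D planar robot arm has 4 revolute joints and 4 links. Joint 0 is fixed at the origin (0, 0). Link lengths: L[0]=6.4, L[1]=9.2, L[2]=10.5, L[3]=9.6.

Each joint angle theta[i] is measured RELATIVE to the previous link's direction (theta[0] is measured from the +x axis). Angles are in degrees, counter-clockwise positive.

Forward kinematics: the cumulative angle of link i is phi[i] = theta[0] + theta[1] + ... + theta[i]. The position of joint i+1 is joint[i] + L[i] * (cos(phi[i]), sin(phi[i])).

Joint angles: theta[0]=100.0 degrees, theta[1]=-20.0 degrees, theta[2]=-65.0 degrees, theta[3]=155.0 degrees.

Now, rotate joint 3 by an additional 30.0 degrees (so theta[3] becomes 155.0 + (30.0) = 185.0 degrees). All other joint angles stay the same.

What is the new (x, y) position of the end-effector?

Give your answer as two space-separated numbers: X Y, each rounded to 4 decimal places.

Answer: 1.6074 14.7972

Derivation:
joint[0] = (0.0000, 0.0000)  (base)
link 0: phi[0] = 100 = 100 deg
  cos(100 deg) = -0.1736, sin(100 deg) = 0.9848
  joint[1] = (0.0000, 0.0000) + 6.4 * (-0.1736, 0.9848) = (0.0000 + -1.1113, 0.0000 + 6.3028) = (-1.1113, 6.3028)
link 1: phi[1] = 100 + -20 = 80 deg
  cos(80 deg) = 0.1736, sin(80 deg) = 0.9848
  joint[2] = (-1.1113, 6.3028) + 9.2 * (0.1736, 0.9848) = (-1.1113 + 1.5976, 6.3028 + 9.0602) = (0.4862, 15.3630)
link 2: phi[2] = 100 + -20 + -65 = 15 deg
  cos(15 deg) = 0.9659, sin(15 deg) = 0.2588
  joint[3] = (0.4862, 15.3630) + 10.5 * (0.9659, 0.2588) = (0.4862 + 10.1422, 15.3630 + 2.7176) = (10.6284, 18.0806)
link 3: phi[3] = 100 + -20 + -65 + 185 = 200 deg
  cos(200 deg) = -0.9397, sin(200 deg) = -0.3420
  joint[4] = (10.6284, 18.0806) + 9.6 * (-0.9397, -0.3420) = (10.6284 + -9.0210, 18.0806 + -3.2834) = (1.6074, 14.7972)
End effector: (1.6074, 14.7972)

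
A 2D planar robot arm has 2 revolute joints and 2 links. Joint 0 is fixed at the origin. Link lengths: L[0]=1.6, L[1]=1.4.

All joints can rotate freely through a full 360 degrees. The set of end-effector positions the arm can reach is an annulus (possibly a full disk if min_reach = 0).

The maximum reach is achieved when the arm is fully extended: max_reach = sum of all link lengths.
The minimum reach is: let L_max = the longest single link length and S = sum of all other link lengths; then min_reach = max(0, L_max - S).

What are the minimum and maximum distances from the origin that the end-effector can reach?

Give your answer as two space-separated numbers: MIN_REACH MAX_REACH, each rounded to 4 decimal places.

Link lengths: [1.6, 1.4]
max_reach = 1.6 + 1.4 = 3
L_max = max([1.6, 1.4]) = 1.6
S (sum of others) = 3 - 1.6 = 1.4
min_reach = max(0, 1.6 - 1.4) = max(0, 0.2) = 0.2

Answer: 0.2000 3.0000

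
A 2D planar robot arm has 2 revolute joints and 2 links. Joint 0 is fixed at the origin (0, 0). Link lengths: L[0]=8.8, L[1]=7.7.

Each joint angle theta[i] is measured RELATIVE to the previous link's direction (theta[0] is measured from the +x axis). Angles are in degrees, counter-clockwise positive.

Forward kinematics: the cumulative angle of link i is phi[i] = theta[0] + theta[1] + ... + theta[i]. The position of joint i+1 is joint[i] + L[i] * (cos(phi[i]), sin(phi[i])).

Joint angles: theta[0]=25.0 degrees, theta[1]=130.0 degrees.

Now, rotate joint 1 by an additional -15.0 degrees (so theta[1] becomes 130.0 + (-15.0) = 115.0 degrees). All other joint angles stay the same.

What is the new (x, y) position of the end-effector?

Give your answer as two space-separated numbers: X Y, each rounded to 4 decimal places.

Answer: 2.0770 8.6685

Derivation:
joint[0] = (0.0000, 0.0000)  (base)
link 0: phi[0] = 25 = 25 deg
  cos(25 deg) = 0.9063, sin(25 deg) = 0.4226
  joint[1] = (0.0000, 0.0000) + 8.8 * (0.9063, 0.4226) = (0.0000 + 7.9755, 0.0000 + 3.7190) = (7.9755, 3.7190)
link 1: phi[1] = 25 + 115 = 140 deg
  cos(140 deg) = -0.7660, sin(140 deg) = 0.6428
  joint[2] = (7.9755, 3.7190) + 7.7 * (-0.7660, 0.6428) = (7.9755 + -5.8985, 3.7190 + 4.9495) = (2.0770, 8.6685)
End effector: (2.0770, 8.6685)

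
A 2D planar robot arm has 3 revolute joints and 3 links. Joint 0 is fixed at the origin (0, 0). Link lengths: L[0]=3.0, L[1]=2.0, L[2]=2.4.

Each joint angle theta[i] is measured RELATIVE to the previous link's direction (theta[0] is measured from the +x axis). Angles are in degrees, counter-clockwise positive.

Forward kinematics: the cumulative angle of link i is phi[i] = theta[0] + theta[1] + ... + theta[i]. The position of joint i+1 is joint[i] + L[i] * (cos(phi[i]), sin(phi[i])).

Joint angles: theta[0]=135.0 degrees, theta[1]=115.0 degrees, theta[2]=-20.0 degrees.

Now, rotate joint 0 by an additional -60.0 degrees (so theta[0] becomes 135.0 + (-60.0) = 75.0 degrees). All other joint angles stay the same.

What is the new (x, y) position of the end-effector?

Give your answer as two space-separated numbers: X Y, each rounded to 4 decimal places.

joint[0] = (0.0000, 0.0000)  (base)
link 0: phi[0] = 75 = 75 deg
  cos(75 deg) = 0.2588, sin(75 deg) = 0.9659
  joint[1] = (0.0000, 0.0000) + 3 * (0.2588, 0.9659) = (0.0000 + 0.7765, 0.0000 + 2.8978) = (0.7765, 2.8978)
link 1: phi[1] = 75 + 115 = 190 deg
  cos(190 deg) = -0.9848, sin(190 deg) = -0.1736
  joint[2] = (0.7765, 2.8978) + 2 * (-0.9848, -0.1736) = (0.7765 + -1.9696, 2.8978 + -0.3473) = (-1.1932, 2.5505)
link 2: phi[2] = 75 + 115 + -20 = 170 deg
  cos(170 deg) = -0.9848, sin(170 deg) = 0.1736
  joint[3] = (-1.1932, 2.5505) + 2.4 * (-0.9848, 0.1736) = (-1.1932 + -2.3635, 2.5505 + 0.4168) = (-3.5567, 2.9672)
End effector: (-3.5567, 2.9672)

Answer: -3.5567 2.9672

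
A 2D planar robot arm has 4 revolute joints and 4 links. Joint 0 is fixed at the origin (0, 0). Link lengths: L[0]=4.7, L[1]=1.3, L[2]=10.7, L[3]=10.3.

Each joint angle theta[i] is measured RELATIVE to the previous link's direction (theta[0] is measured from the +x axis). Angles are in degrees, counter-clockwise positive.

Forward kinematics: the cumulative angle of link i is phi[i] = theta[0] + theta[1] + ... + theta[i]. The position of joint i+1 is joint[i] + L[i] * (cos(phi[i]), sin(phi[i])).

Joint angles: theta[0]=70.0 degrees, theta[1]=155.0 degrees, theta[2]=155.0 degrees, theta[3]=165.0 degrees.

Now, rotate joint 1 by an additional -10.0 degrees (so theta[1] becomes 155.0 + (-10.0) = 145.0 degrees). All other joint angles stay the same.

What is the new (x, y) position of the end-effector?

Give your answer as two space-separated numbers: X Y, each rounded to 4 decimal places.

joint[0] = (0.0000, 0.0000)  (base)
link 0: phi[0] = 70 = 70 deg
  cos(70 deg) = 0.3420, sin(70 deg) = 0.9397
  joint[1] = (0.0000, 0.0000) + 4.7 * (0.3420, 0.9397) = (0.0000 + 1.6075, 0.0000 + 4.4166) = (1.6075, 4.4166)
link 1: phi[1] = 70 + 145 = 215 deg
  cos(215 deg) = -0.8192, sin(215 deg) = -0.5736
  joint[2] = (1.6075, 4.4166) + 1.3 * (-0.8192, -0.5736) = (1.6075 + -1.0649, 4.4166 + -0.7456) = (0.5426, 3.6709)
link 2: phi[2] = 70 + 145 + 155 = 370 deg
  cos(370 deg) = 0.9848, sin(370 deg) = 0.1736
  joint[3] = (0.5426, 3.6709) + 10.7 * (0.9848, 0.1736) = (0.5426 + 10.5374, 3.6709 + 1.8580) = (11.0800, 5.5289)
link 3: phi[3] = 70 + 145 + 155 + 165 = 535 deg
  cos(535 deg) = -0.9962, sin(535 deg) = 0.0872
  joint[4] = (11.0800, 5.5289) + 10.3 * (-0.9962, 0.0872) = (11.0800 + -10.2608, 5.5289 + 0.8977) = (0.8192, 6.4266)
End effector: (0.8192, 6.4266)

Answer: 0.8192 6.4266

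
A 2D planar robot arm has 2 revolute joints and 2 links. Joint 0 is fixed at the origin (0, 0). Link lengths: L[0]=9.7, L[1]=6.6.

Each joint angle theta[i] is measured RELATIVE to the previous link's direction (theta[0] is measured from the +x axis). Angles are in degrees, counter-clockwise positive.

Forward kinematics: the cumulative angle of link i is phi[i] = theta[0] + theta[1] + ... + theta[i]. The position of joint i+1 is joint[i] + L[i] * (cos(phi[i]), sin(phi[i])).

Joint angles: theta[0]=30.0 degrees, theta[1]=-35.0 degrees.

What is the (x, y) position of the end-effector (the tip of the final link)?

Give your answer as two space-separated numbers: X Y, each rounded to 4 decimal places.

joint[0] = (0.0000, 0.0000)  (base)
link 0: phi[0] = 30 = 30 deg
  cos(30 deg) = 0.8660, sin(30 deg) = 0.5000
  joint[1] = (0.0000, 0.0000) + 9.7 * (0.8660, 0.5000) = (0.0000 + 8.4004, 0.0000 + 4.8500) = (8.4004, 4.8500)
link 1: phi[1] = 30 + -35 = -5 deg
  cos(-5 deg) = 0.9962, sin(-5 deg) = -0.0872
  joint[2] = (8.4004, 4.8500) + 6.6 * (0.9962, -0.0872) = (8.4004 + 6.5749, 4.8500 + -0.5752) = (14.9753, 4.2748)
End effector: (14.9753, 4.2748)

Answer: 14.9753 4.2748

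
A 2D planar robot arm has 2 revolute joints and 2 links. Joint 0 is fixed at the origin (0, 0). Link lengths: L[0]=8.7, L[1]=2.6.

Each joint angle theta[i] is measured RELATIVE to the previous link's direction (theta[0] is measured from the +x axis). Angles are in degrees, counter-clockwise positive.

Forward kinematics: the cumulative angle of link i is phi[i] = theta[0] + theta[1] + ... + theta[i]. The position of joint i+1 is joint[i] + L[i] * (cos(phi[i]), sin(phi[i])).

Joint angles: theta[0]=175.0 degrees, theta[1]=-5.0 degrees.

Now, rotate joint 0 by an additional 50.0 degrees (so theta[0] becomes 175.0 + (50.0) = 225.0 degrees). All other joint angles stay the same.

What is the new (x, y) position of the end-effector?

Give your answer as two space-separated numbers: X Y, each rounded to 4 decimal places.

joint[0] = (0.0000, 0.0000)  (base)
link 0: phi[0] = 225 = 225 deg
  cos(225 deg) = -0.7071, sin(225 deg) = -0.7071
  joint[1] = (0.0000, 0.0000) + 8.7 * (-0.7071, -0.7071) = (0.0000 + -6.1518, 0.0000 + -6.1518) = (-6.1518, -6.1518)
link 1: phi[1] = 225 + -5 = 220 deg
  cos(220 deg) = -0.7660, sin(220 deg) = -0.6428
  joint[2] = (-6.1518, -6.1518) + 2.6 * (-0.7660, -0.6428) = (-6.1518 + -1.9917, -6.1518 + -1.6712) = (-8.1435, -7.8231)
End effector: (-8.1435, -7.8231)

Answer: -8.1435 -7.8231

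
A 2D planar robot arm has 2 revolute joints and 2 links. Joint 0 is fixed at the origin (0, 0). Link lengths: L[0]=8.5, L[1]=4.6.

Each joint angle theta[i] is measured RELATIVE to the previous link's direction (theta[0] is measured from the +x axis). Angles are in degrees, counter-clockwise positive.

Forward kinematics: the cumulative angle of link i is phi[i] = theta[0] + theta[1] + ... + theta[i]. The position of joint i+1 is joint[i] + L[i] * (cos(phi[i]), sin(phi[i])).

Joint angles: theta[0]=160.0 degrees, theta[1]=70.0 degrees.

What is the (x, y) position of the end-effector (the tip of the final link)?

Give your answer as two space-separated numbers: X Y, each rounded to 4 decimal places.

Answer: -10.9442 -0.6166

Derivation:
joint[0] = (0.0000, 0.0000)  (base)
link 0: phi[0] = 160 = 160 deg
  cos(160 deg) = -0.9397, sin(160 deg) = 0.3420
  joint[1] = (0.0000, 0.0000) + 8.5 * (-0.9397, 0.3420) = (0.0000 + -7.9874, 0.0000 + 2.9072) = (-7.9874, 2.9072)
link 1: phi[1] = 160 + 70 = 230 deg
  cos(230 deg) = -0.6428, sin(230 deg) = -0.7660
  joint[2] = (-7.9874, 2.9072) + 4.6 * (-0.6428, -0.7660) = (-7.9874 + -2.9568, 2.9072 + -3.5238) = (-10.9442, -0.6166)
End effector: (-10.9442, -0.6166)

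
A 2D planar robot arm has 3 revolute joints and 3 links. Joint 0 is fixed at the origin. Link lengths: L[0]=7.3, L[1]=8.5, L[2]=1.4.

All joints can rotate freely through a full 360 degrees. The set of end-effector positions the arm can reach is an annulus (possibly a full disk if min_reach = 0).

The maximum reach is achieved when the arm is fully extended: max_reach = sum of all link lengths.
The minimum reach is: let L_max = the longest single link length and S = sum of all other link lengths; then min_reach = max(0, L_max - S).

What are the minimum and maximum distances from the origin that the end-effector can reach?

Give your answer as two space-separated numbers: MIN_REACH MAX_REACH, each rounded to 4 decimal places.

Link lengths: [7.3, 8.5, 1.4]
max_reach = 7.3 + 8.5 + 1.4 = 17.2
L_max = max([7.3, 8.5, 1.4]) = 8.5
S (sum of others) = 17.2 - 8.5 = 8.7
min_reach = max(0, 8.5 - 8.7) = max(0, -0.2) = 0

Answer: 0.0000 17.2000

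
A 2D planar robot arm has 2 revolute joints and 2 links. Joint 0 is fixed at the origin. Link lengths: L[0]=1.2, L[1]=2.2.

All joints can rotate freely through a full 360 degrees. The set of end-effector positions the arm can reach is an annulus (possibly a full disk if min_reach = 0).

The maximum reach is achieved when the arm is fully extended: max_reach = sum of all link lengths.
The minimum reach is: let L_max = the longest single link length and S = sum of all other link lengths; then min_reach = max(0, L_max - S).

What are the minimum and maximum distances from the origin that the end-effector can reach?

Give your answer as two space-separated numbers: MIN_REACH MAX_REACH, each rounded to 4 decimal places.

Answer: 1.0000 3.4000

Derivation:
Link lengths: [1.2, 2.2]
max_reach = 1.2 + 2.2 = 3.4
L_max = max([1.2, 2.2]) = 2.2
S (sum of others) = 3.4 - 2.2 = 1.2
min_reach = max(0, 2.2 - 1.2) = max(0, 1) = 1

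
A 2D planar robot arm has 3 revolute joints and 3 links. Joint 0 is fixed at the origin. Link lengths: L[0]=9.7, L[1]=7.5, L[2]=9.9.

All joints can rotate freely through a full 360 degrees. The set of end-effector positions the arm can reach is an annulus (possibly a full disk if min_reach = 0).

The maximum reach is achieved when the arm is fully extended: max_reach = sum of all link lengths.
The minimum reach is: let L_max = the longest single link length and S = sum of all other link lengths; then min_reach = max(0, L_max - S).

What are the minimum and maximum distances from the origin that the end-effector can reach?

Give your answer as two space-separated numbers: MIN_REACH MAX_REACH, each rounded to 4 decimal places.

Link lengths: [9.7, 7.5, 9.9]
max_reach = 9.7 + 7.5 + 9.9 = 27.1
L_max = max([9.7, 7.5, 9.9]) = 9.9
S (sum of others) = 27.1 - 9.9 = 17.2
min_reach = max(0, 9.9 - 17.2) = max(0, -7.3) = 0

Answer: 0.0000 27.1000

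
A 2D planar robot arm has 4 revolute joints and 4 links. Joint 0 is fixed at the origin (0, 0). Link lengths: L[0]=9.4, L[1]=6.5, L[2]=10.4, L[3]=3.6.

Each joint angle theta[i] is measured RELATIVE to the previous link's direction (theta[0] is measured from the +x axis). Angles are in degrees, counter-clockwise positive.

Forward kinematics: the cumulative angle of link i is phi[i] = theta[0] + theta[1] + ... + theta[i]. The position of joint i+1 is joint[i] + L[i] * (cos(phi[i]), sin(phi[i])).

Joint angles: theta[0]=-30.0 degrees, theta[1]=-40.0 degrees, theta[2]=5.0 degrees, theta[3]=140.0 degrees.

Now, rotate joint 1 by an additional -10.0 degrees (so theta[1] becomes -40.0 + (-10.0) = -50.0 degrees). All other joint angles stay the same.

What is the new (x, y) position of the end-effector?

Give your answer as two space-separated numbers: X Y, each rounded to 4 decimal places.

joint[0] = (0.0000, 0.0000)  (base)
link 0: phi[0] = -30 = -30 deg
  cos(-30 deg) = 0.8660, sin(-30 deg) = -0.5000
  joint[1] = (0.0000, 0.0000) + 9.4 * (0.8660, -0.5000) = (0.0000 + 8.1406, 0.0000 + -4.7000) = (8.1406, -4.7000)
link 1: phi[1] = -30 + -50 = -80 deg
  cos(-80 deg) = 0.1736, sin(-80 deg) = -0.9848
  joint[2] = (8.1406, -4.7000) + 6.5 * (0.1736, -0.9848) = (8.1406 + 1.1287, -4.7000 + -6.4013) = (9.2694, -11.1013)
link 2: phi[2] = -30 + -50 + 5 = -75 deg
  cos(-75 deg) = 0.2588, sin(-75 deg) = -0.9659
  joint[3] = (9.2694, -11.1013) + 10.4 * (0.2588, -0.9659) = (9.2694 + 2.6917, -11.1013 + -10.0456) = (11.9611, -21.1469)
link 3: phi[3] = -30 + -50 + 5 + 140 = 65 deg
  cos(65 deg) = 0.4226, sin(65 deg) = 0.9063
  joint[4] = (11.9611, -21.1469) + 3.6 * (0.4226, 0.9063) = (11.9611 + 1.5214, -21.1469 + 3.2627) = (13.4825, -17.8842)
End effector: (13.4825, -17.8842)

Answer: 13.4825 -17.8842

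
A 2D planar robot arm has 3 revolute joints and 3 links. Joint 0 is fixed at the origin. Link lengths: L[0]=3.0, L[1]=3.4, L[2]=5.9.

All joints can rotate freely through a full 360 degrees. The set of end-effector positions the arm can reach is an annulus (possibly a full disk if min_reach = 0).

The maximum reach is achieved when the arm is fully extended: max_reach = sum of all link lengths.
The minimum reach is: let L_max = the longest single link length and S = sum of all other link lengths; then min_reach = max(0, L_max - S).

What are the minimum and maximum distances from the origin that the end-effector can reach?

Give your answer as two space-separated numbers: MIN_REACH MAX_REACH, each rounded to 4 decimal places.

Link lengths: [3.0, 3.4, 5.9]
max_reach = 3 + 3.4 + 5.9 = 12.3
L_max = max([3.0, 3.4, 5.9]) = 5.9
S (sum of others) = 12.3 - 5.9 = 6.4
min_reach = max(0, 5.9 - 6.4) = max(0, -0.5) = 0

Answer: 0.0000 12.3000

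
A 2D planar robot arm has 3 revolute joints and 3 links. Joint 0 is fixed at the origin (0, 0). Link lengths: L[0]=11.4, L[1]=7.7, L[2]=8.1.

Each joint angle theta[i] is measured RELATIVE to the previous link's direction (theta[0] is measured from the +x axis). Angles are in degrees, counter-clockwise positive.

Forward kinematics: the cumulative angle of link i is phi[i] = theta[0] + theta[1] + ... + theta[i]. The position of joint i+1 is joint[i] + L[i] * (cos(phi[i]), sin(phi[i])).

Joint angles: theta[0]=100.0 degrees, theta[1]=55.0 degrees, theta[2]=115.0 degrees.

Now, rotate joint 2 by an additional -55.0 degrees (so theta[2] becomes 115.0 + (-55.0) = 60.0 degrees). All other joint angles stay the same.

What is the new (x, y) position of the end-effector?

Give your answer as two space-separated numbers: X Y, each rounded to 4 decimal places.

Answer: -15.5933 9.8350

Derivation:
joint[0] = (0.0000, 0.0000)  (base)
link 0: phi[0] = 100 = 100 deg
  cos(100 deg) = -0.1736, sin(100 deg) = 0.9848
  joint[1] = (0.0000, 0.0000) + 11.4 * (-0.1736, 0.9848) = (0.0000 + -1.9796, 0.0000 + 11.2268) = (-1.9796, 11.2268)
link 1: phi[1] = 100 + 55 = 155 deg
  cos(155 deg) = -0.9063, sin(155 deg) = 0.4226
  joint[2] = (-1.9796, 11.2268) + 7.7 * (-0.9063, 0.4226) = (-1.9796 + -6.9786, 11.2268 + 3.2542) = (-8.9582, 14.4810)
link 2: phi[2] = 100 + 55 + 60 = 215 deg
  cos(215 deg) = -0.8192, sin(215 deg) = -0.5736
  joint[3] = (-8.9582, 14.4810) + 8.1 * (-0.8192, -0.5736) = (-8.9582 + -6.6351, 14.4810 + -4.6460) = (-15.5933, 9.8350)
End effector: (-15.5933, 9.8350)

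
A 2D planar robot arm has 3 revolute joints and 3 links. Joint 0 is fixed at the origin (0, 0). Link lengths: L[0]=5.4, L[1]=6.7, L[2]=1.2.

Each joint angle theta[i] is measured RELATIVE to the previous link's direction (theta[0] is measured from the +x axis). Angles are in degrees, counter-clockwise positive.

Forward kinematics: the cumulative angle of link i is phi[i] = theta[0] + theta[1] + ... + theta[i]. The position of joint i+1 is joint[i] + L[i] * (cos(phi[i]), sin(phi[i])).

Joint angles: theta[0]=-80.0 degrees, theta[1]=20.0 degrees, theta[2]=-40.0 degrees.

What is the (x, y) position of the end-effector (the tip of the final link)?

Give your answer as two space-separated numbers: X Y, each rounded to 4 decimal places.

joint[0] = (0.0000, 0.0000)  (base)
link 0: phi[0] = -80 = -80 deg
  cos(-80 deg) = 0.1736, sin(-80 deg) = -0.9848
  joint[1] = (0.0000, 0.0000) + 5.4 * (0.1736, -0.9848) = (0.0000 + 0.9377, 0.0000 + -5.3180) = (0.9377, -5.3180)
link 1: phi[1] = -80 + 20 = -60 deg
  cos(-60 deg) = 0.5000, sin(-60 deg) = -0.8660
  joint[2] = (0.9377, -5.3180) + 6.7 * (0.5000, -0.8660) = (0.9377 + 3.3500, -5.3180 + -5.8024) = (4.2877, -11.1203)
link 2: phi[2] = -80 + 20 + -40 = -100 deg
  cos(-100 deg) = -0.1736, sin(-100 deg) = -0.9848
  joint[3] = (4.2877, -11.1203) + 1.2 * (-0.1736, -0.9848) = (4.2877 + -0.2084, -11.1203 + -1.1818) = (4.0793, -12.3021)
End effector: (4.0793, -12.3021)

Answer: 4.0793 -12.3021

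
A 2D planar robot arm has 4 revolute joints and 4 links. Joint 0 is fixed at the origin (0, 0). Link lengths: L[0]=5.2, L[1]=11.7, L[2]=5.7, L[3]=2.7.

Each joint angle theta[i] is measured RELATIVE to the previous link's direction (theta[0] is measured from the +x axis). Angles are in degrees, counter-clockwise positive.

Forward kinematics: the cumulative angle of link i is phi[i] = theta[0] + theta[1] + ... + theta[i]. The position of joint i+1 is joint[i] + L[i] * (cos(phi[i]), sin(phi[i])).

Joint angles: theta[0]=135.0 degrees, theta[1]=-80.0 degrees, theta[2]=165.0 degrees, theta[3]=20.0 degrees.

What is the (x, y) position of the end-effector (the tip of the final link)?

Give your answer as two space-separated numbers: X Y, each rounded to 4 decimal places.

Answer: -2.6826 7.2589

Derivation:
joint[0] = (0.0000, 0.0000)  (base)
link 0: phi[0] = 135 = 135 deg
  cos(135 deg) = -0.7071, sin(135 deg) = 0.7071
  joint[1] = (0.0000, 0.0000) + 5.2 * (-0.7071, 0.7071) = (0.0000 + -3.6770, 0.0000 + 3.6770) = (-3.6770, 3.6770)
link 1: phi[1] = 135 + -80 = 55 deg
  cos(55 deg) = 0.5736, sin(55 deg) = 0.8192
  joint[2] = (-3.6770, 3.6770) + 11.7 * (0.5736, 0.8192) = (-3.6770 + 6.7108, 3.6770 + 9.5841) = (3.0339, 13.2610)
link 2: phi[2] = 135 + -80 + 165 = 220 deg
  cos(220 deg) = -0.7660, sin(220 deg) = -0.6428
  joint[3] = (3.0339, 13.2610) + 5.7 * (-0.7660, -0.6428) = (3.0339 + -4.3665, 13.2610 + -3.6639) = (-1.3326, 9.5971)
link 3: phi[3] = 135 + -80 + 165 + 20 = 240 deg
  cos(240 deg) = -0.5000, sin(240 deg) = -0.8660
  joint[4] = (-1.3326, 9.5971) + 2.7 * (-0.5000, -0.8660) = (-1.3326 + -1.3500, 9.5971 + -2.3383) = (-2.6826, 7.2589)
End effector: (-2.6826, 7.2589)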